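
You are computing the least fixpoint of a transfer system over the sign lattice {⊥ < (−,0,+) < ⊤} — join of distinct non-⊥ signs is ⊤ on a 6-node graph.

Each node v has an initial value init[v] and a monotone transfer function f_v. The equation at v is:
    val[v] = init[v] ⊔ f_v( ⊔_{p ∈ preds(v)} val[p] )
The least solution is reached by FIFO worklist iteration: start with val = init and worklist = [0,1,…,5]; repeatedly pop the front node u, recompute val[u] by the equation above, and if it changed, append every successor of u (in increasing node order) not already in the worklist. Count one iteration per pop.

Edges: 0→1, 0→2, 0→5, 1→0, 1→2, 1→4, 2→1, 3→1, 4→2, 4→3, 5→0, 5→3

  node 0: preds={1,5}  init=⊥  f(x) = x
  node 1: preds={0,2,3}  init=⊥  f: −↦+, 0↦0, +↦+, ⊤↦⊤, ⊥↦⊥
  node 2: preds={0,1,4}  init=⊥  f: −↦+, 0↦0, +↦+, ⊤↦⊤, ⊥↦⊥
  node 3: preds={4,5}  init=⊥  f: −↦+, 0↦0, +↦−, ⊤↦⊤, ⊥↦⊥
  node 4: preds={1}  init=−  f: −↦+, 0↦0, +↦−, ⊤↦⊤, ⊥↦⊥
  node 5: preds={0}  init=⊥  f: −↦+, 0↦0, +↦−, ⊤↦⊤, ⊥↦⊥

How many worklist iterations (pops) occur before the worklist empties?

21

Worklist (21 pops):
  #1 pop 0: in=⊥ → ⊥ (no change)
  #2 pop 1: in=⊥ → ⊥ (no change)
  #3 pop 2: in=− → + (was ⊥); enqueue [1]
  #4 pop 3: in=− → + (was ⊥); enqueue []
  #5 pop 4: in=⊥ → − (no change)
  #6 pop 5: in=⊥ → ⊥ (no change)
  #7 pop 1: in=+ → + (was ⊥); enqueue [0,2,4]
  #8 pop 0: in=+ → + (was ⊥); enqueue [1,5]
  #9 pop 2: in=⊤ → ⊤ (was +); enqueue []
  #10 pop 4: in=+ → − (no change)
  #11 pop 1: in=⊤ → ⊤ (was +); enqueue [0,2,4]
  #12 pop 5: in=+ → − (was ⊥); enqueue [3]
  #13 pop 0: in=⊤ → ⊤ (was +); enqueue [1,5]
  #14 pop 2: in=⊤ → ⊤ (no change)
  #15 pop 4: in=⊤ → ⊤ (was −); enqueue [2]
  #16 pop 3: in=⊤ → ⊤ (was +); enqueue []
  #17 pop 1: in=⊤ → ⊤ (no change)
  #18 pop 5: in=⊤ → ⊤ (was −); enqueue [0,3]
  #19 pop 2: in=⊤ → ⊤ (no change)
  #20 pop 0: in=⊤ → ⊤ (no change)
  #21 pop 3: in=⊤ → ⊤ (no change)

Fixpoint:
  val[0] = ⊤
  val[1] = ⊤
  val[2] = ⊤
  val[3] = ⊤
  val[4] = ⊤
  val[5] = ⊤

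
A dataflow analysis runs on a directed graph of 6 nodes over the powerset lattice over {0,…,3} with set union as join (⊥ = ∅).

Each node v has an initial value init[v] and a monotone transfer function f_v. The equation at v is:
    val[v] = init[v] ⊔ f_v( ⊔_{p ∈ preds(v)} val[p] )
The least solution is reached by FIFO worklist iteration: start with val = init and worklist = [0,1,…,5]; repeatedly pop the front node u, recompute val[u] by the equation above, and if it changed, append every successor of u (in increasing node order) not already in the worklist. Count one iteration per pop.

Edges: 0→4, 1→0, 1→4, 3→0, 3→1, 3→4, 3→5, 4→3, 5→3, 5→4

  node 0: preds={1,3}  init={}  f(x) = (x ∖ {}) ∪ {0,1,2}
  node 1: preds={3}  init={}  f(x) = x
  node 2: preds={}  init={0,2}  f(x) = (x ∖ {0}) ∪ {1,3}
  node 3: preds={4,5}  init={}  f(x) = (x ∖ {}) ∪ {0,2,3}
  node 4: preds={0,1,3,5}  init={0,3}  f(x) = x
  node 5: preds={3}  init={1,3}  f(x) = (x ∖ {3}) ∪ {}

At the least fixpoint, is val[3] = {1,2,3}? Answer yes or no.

Worklist (11 pops):
  #1 pop 0: in={} → {0,1,2} (was {}); enqueue []
  #2 pop 1: in={} → {} (no change)
  #3 pop 2: in={} → {0,1,2,3} (was {0,2}); enqueue []
  #4 pop 3: in={0,1,3} → {0,1,2,3} (was {}); enqueue [0,1]
  #5 pop 4: in={0,1,2,3} → {0,1,2,3} (was {0,3}); enqueue [3]
  #6 pop 5: in={0,1,2,3} → {0,1,2,3} (was {1,3}); enqueue [4]
  #7 pop 0: in={0,1,2,3} → {0,1,2,3} (was {0,1,2}); enqueue []
  #8 pop 1: in={0,1,2,3} → {0,1,2,3} (was {}); enqueue [0]
  #9 pop 3: in={0,1,2,3} → {0,1,2,3} (no change)
  #10 pop 4: in={0,1,2,3} → {0,1,2,3} (no change)
  #11 pop 0: in={0,1,2,3} → {0,1,2,3} (no change)

Fixpoint:
  val[0] = {0,1,2,3}
  val[1] = {0,1,2,3}
  val[2] = {0,1,2,3}
  val[3] = {0,1,2,3}
  val[4] = {0,1,2,3}
  val[5] = {0,1,2,3}

no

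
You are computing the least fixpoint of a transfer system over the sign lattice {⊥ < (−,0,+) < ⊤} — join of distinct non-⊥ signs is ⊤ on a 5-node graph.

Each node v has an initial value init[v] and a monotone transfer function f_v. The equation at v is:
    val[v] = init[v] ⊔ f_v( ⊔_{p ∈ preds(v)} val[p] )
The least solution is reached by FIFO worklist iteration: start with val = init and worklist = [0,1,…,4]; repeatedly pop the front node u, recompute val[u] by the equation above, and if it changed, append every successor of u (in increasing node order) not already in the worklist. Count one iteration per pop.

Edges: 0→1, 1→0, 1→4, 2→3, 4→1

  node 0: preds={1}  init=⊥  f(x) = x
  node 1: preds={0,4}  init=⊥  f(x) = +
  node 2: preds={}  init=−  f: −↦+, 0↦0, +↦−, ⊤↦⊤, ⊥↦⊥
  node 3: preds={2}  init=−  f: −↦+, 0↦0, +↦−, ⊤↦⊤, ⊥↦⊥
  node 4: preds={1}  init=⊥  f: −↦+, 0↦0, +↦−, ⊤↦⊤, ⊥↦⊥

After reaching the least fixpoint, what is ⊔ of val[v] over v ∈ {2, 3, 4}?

⊤

Trace (7 dequeues):
  [1] u=0 | in ⊥ | out ⊥ | ==
  [2] u=1 | in ⊥ | out + | prev ⊥ | push {0}
  [3] u=2 | in ⊥ | out − | ==
  [4] u=3 | in − | out ⊤ | prev − | push {}
  [5] u=4 | in + | out − | prev ⊥ | push {1}
  [6] u=0 | in + | out + | prev ⊥ | push {}
  [7] u=1 | in ⊤ | out + | ==

Converged values:
  [0] +
  [1] +
  [2] −
  [3] ⊤
  [4] −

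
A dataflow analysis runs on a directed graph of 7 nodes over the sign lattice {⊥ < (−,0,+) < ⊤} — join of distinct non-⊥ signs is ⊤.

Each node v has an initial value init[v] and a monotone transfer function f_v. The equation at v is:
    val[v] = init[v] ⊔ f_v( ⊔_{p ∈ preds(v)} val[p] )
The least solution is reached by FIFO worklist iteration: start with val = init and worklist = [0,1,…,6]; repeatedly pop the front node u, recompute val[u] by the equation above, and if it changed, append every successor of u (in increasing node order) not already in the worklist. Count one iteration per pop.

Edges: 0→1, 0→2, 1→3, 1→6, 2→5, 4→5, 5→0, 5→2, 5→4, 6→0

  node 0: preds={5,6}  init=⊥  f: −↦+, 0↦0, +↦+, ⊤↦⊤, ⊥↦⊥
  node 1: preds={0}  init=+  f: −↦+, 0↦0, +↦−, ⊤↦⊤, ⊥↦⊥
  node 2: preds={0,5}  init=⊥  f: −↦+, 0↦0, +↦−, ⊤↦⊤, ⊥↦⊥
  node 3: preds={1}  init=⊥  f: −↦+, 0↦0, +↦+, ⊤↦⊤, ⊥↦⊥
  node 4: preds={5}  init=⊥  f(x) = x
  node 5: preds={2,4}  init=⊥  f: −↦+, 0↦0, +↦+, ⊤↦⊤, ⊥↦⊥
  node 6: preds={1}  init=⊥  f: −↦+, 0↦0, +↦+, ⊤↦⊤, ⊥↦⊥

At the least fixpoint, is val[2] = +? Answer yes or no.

no

Iteration log — 22 steps:
  step 1. node 0  ⊔preds=⊥  new=⊥  stable
  step 2. node 1  ⊔preds=⊥  new=+  stable
  step 3. node 2  ⊔preds=⊥  new=⊥  stable
  step 4. node 3  ⊔preds=+  new=+  old=⊥  +wl: 
  step 5. node 4  ⊔preds=⊥  new=⊥  stable
  step 6. node 5  ⊔preds=⊥  new=⊥  stable
  step 7. node 6  ⊔preds=+  new=+  old=⊥  +wl: 0
  step 8. node 0  ⊔preds=+  new=+  old=⊥  +wl: 1,2
  step 9. node 1  ⊔preds=+  new=⊤  old=+  +wl: 3,6
  step 10. node 2  ⊔preds=+  new=−  old=⊥  +wl: 5
  step 11. node 3  ⊔preds=⊤  new=⊤  old=+  +wl: 
  step 12. node 6  ⊔preds=⊤  new=⊤  old=+  +wl: 0
  step 13. node 5  ⊔preds=−  new=+  old=⊥  +wl: 2,4
  step 14. node 0  ⊔preds=⊤  new=⊤  old=+  +wl: 1
  step 15. node 2  ⊔preds=⊤  new=⊤  old=−  +wl: 5
  step 16. node 4  ⊔preds=+  new=+  old=⊥  +wl: 
  step 17. node 1  ⊔preds=⊤  new=⊤  stable
  step 18. node 5  ⊔preds=⊤  new=⊤  old=+  +wl: 0,2,4
  step 19. node 0  ⊔preds=⊤  new=⊤  stable
  step 20. node 2  ⊔preds=⊤  new=⊤  stable
  step 21. node 4  ⊔preds=⊤  new=⊤  old=+  +wl: 5
  step 22. node 5  ⊔preds=⊤  new=⊤  stable

Least fixpoint reached:
  node 0: ⊤
  node 1: ⊤
  node 2: ⊤
  node 3: ⊤
  node 4: ⊤
  node 5: ⊤
  node 6: ⊤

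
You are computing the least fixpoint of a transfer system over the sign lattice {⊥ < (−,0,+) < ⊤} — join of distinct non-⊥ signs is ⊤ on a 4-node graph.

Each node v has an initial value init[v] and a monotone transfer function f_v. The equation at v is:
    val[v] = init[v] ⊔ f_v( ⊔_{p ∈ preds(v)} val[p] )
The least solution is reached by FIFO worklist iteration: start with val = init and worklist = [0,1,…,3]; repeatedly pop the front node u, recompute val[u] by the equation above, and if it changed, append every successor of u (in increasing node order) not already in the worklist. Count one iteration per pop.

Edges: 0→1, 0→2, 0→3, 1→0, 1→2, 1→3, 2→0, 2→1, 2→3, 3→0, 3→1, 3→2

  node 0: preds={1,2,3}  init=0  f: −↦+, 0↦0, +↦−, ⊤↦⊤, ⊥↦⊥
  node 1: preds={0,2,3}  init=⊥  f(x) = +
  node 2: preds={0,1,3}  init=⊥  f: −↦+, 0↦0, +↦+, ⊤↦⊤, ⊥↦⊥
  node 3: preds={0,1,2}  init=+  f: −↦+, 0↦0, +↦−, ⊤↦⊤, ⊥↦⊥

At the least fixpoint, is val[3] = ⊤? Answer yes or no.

yes

Iteration log — 7 steps:
  step 1. node 0  ⊔preds=+  new=⊤  old=0  +wl: 
  step 2. node 1  ⊔preds=⊤  new=+  old=⊥  +wl: 0
  step 3. node 2  ⊔preds=⊤  new=⊤  old=⊥  +wl: 1
  step 4. node 3  ⊔preds=⊤  new=⊤  old=+  +wl: 2
  step 5. node 0  ⊔preds=⊤  new=⊤  stable
  step 6. node 1  ⊔preds=⊤  new=+  stable
  step 7. node 2  ⊔preds=⊤  new=⊤  stable

Least fixpoint reached:
  node 0: ⊤
  node 1: +
  node 2: ⊤
  node 3: ⊤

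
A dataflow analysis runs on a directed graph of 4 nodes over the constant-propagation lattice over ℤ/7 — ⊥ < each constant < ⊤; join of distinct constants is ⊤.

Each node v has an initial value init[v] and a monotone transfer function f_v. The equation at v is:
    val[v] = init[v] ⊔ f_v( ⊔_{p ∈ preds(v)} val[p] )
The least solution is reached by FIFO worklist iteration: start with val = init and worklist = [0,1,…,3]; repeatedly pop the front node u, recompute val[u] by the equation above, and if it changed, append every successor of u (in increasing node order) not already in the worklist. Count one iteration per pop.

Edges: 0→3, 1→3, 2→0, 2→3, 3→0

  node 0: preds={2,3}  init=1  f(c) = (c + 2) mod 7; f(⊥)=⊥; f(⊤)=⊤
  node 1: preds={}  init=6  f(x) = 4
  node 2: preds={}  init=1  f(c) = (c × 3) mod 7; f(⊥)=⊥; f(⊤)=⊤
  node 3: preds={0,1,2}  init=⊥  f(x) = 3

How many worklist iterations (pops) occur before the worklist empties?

5

Trace (5 dequeues):
  [1] u=0 | in 1 | out ⊤ | prev 1 | push {}
  [2] u=1 | in ⊥ | out ⊤ | prev 6 | push {}
  [3] u=2 | in ⊥ | out 1 | ==
  [4] u=3 | in ⊤ | out 3 | prev ⊥ | push {0}
  [5] u=0 | in ⊤ | out ⊤ | ==

Converged values:
  [0] ⊤
  [1] ⊤
  [2] 1
  [3] 3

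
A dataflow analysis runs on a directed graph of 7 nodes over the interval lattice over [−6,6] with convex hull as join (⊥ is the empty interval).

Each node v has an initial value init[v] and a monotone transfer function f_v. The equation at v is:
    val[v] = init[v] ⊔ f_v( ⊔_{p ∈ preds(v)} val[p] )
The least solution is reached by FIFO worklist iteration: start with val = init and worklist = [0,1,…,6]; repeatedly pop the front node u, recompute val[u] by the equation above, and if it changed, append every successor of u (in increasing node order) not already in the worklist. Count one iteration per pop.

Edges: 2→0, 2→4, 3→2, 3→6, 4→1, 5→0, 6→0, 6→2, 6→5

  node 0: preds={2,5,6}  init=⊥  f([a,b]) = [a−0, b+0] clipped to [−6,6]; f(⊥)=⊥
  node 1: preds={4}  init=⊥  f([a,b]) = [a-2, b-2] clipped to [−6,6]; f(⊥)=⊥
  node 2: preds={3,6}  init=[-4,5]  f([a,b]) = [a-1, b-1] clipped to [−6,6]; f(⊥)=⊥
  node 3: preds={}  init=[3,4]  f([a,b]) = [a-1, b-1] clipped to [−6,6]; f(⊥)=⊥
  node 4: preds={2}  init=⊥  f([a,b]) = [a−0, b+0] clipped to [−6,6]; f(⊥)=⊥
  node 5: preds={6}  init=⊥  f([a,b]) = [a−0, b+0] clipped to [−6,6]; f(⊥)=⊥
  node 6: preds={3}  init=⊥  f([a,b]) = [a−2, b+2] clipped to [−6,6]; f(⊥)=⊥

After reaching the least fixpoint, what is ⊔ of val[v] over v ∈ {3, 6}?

[1,6]

Worklist (12 pops):
  #1 pop 0: in=[-4,5] → [-4,5] (was ⊥); enqueue []
  #2 pop 1: in=⊥ → ⊥ (no change)
  #3 pop 2: in=[3,4] → [-4,5] (no change)
  #4 pop 3: in=⊥ → [3,4] (no change)
  #5 pop 4: in=[-4,5] → [-4,5] (was ⊥); enqueue [1]
  #6 pop 5: in=⊥ → ⊥ (no change)
  #7 pop 6: in=[3,4] → [1,6] (was ⊥); enqueue [0,2,5]
  #8 pop 1: in=[-4,5] → [-6,3] (was ⊥); enqueue []
  #9 pop 0: in=[-4,6] → [-4,6] (was [-4,5]); enqueue []
  #10 pop 2: in=[1,6] → [-4,5] (no change)
  #11 pop 5: in=[1,6] → [1,6] (was ⊥); enqueue [0]
  #12 pop 0: in=[-4,6] → [-4,6] (no change)

Fixpoint:
  val[0] = [-4,6]
  val[1] = [-6,3]
  val[2] = [-4,5]
  val[3] = [3,4]
  val[4] = [-4,5]
  val[5] = [1,6]
  val[6] = [1,6]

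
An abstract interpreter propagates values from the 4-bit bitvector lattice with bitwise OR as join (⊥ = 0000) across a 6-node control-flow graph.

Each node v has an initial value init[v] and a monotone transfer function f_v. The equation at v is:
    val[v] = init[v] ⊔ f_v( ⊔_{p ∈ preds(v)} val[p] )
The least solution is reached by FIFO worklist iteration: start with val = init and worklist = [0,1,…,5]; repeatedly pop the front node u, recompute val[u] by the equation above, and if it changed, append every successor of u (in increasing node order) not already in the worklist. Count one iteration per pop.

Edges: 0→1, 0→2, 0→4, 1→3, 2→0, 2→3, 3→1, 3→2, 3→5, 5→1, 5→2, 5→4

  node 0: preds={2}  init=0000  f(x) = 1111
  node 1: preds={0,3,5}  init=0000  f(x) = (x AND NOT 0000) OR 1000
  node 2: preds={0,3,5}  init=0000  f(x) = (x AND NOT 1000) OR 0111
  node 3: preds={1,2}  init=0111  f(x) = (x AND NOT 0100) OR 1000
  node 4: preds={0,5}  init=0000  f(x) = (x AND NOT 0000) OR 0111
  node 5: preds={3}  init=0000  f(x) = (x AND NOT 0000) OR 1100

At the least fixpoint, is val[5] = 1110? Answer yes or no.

no

Worklist (10 pops):
  #1 pop 0: in=0000 → 1111 (was 0000); enqueue []
  #2 pop 1: in=1111 → 1111 (was 0000); enqueue []
  #3 pop 2: in=1111 → 0111 (was 0000); enqueue [0]
  #4 pop 3: in=1111 → 1111 (was 0111); enqueue [1,2]
  #5 pop 4: in=1111 → 1111 (was 0000); enqueue []
  #6 pop 5: in=1111 → 1111 (was 0000); enqueue [4]
  #7 pop 0: in=0111 → 1111 (no change)
  #8 pop 1: in=1111 → 1111 (no change)
  #9 pop 2: in=1111 → 0111 (no change)
  #10 pop 4: in=1111 → 1111 (no change)

Fixpoint:
  val[0] = 1111
  val[1] = 1111
  val[2] = 0111
  val[3] = 1111
  val[4] = 1111
  val[5] = 1111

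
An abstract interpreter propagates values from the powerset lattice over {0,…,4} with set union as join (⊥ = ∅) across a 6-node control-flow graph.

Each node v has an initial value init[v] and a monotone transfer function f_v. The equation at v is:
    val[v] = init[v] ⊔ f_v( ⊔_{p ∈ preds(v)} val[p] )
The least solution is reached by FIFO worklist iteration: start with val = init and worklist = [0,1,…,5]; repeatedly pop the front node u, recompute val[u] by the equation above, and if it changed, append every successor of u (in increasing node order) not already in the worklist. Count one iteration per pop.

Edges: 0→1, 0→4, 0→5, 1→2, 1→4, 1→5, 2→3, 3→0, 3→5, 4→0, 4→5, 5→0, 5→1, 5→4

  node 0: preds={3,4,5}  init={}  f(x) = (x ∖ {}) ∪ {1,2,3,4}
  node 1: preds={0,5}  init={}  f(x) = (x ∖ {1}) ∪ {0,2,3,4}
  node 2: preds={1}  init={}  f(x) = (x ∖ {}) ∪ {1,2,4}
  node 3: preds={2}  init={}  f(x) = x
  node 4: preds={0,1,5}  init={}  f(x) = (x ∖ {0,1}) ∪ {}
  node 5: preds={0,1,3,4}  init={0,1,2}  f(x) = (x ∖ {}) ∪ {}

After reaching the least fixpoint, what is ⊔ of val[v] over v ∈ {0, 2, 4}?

{0,1,2,3,4}

Worklist (9 pops):
  #1 pop 0: in={0,1,2} → {0,1,2,3,4} (was {}); enqueue []
  #2 pop 1: in={0,1,2,3,4} → {0,2,3,4} (was {}); enqueue []
  #3 pop 2: in={0,2,3,4} → {0,1,2,3,4} (was {}); enqueue []
  #4 pop 3: in={0,1,2,3,4} → {0,1,2,3,4} (was {}); enqueue [0]
  #5 pop 4: in={0,1,2,3,4} → {2,3,4} (was {}); enqueue []
  #6 pop 5: in={0,1,2,3,4} → {0,1,2,3,4} (was {0,1,2}); enqueue [1,4]
  #7 pop 0: in={0,1,2,3,4} → {0,1,2,3,4} (no change)
  #8 pop 1: in={0,1,2,3,4} → {0,2,3,4} (no change)
  #9 pop 4: in={0,1,2,3,4} → {2,3,4} (no change)

Fixpoint:
  val[0] = {0,1,2,3,4}
  val[1] = {0,2,3,4}
  val[2] = {0,1,2,3,4}
  val[3] = {0,1,2,3,4}
  val[4] = {2,3,4}
  val[5] = {0,1,2,3,4}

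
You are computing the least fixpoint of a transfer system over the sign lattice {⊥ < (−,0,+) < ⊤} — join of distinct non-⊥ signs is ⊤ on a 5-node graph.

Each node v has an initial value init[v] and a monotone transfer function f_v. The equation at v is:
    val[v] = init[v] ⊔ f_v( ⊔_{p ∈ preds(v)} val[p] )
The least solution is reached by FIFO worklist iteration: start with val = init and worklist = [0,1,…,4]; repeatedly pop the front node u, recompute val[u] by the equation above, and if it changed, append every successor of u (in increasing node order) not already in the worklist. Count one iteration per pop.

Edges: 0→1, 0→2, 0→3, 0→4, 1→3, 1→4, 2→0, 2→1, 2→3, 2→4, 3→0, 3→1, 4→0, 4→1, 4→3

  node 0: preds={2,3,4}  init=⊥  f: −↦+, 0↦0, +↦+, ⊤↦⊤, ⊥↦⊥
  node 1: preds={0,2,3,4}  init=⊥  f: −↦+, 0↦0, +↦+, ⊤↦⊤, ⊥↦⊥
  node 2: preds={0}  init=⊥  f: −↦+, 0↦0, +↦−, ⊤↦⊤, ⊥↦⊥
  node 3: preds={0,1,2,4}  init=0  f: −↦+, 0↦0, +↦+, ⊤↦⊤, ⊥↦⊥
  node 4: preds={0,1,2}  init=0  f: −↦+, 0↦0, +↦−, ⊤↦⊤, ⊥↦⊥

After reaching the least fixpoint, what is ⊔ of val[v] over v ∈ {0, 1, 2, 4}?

Trace (7 dequeues):
  [1] u=0 | in 0 | out 0 | prev ⊥ | push {}
  [2] u=1 | in 0 | out 0 | prev ⊥ | push {}
  [3] u=2 | in 0 | out 0 | prev ⊥ | push {0,1}
  [4] u=3 | in 0 | out 0 | ==
  [5] u=4 | in 0 | out 0 | ==
  [6] u=0 | in 0 | out 0 | ==
  [7] u=1 | in 0 | out 0 | ==

Converged values:
  [0] 0
  [1] 0
  [2] 0
  [3] 0
  [4] 0

0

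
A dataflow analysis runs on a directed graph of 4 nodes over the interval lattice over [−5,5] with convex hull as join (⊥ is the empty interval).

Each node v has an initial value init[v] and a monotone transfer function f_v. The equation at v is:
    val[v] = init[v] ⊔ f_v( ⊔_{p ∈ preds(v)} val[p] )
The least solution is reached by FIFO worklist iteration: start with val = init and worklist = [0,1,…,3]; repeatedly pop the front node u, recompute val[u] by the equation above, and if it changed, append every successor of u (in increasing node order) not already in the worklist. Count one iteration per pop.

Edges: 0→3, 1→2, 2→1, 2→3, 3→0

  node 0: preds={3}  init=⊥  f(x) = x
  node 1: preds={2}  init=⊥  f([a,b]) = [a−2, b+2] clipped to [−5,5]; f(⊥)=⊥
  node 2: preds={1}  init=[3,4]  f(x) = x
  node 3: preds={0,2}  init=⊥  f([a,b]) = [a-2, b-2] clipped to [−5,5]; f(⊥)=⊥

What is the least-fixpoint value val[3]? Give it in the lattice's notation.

Trace (17 dequeues):
  [1] u=0 | in ⊥ | out ⊥ | ==
  [2] u=1 | in [3,4] | out [1,5] | prev ⊥ | push {}
  [3] u=2 | in [1,5] | out [1,5] | prev [3,4] | push {1}
  [4] u=3 | in [1,5] | out [-1,3] | prev ⊥ | push {0}
  [5] u=1 | in [1,5] | out [-1,5] | prev [1,5] | push {2}
  [6] u=0 | in [-1,3] | out [-1,3] | prev ⊥ | push {3}
  [7] u=2 | in [-1,5] | out [-1,5] | prev [1,5] | push {1}
  [8] u=3 | in [-1,5] | out [-3,3] | prev [-1,3] | push {0}
  [9] u=1 | in [-1,5] | out [-3,5] | prev [-1,5] | push {2}
  [10] u=0 | in [-3,3] | out [-3,3] | prev [-1,3] | push {3}
  [11] u=2 | in [-3,5] | out [-3,5] | prev [-1,5] | push {1}
  [12] u=3 | in [-3,5] | out [-5,3] | prev [-3,3] | push {0}
  [13] u=1 | in [-3,5] | out [-5,5] | prev [-3,5] | push {2}
  [14] u=0 | in [-5,3] | out [-5,3] | prev [-3,3] | push {3}
  [15] u=2 | in [-5,5] | out [-5,5] | prev [-3,5] | push {1}
  [16] u=3 | in [-5,5] | out [-5,3] | ==
  [17] u=1 | in [-5,5] | out [-5,5] | ==

Converged values:
  [0] [-5,3]
  [1] [-5,5]
  [2] [-5,5]
  [3] [-5,3]

[-5,3]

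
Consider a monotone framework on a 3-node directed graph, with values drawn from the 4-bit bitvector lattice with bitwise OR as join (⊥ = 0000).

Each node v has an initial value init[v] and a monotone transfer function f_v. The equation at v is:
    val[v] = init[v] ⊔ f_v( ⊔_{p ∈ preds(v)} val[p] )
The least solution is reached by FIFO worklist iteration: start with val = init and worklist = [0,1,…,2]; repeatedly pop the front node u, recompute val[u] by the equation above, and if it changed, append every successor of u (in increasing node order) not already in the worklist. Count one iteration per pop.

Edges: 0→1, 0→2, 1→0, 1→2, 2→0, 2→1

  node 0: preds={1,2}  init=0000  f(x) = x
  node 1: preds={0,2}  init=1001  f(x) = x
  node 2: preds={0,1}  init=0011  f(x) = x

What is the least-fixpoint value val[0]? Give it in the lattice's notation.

Iteration log — 5 steps:
  step 1. node 0  ⊔preds=1011  new=1011  old=0000  +wl: 
  step 2. node 1  ⊔preds=1011  new=1011  old=1001  +wl: 0
  step 3. node 2  ⊔preds=1011  new=1011  old=0011  +wl: 1
  step 4. node 0  ⊔preds=1011  new=1011  stable
  step 5. node 1  ⊔preds=1011  new=1011  stable

Least fixpoint reached:
  node 0: 1011
  node 1: 1011
  node 2: 1011

1011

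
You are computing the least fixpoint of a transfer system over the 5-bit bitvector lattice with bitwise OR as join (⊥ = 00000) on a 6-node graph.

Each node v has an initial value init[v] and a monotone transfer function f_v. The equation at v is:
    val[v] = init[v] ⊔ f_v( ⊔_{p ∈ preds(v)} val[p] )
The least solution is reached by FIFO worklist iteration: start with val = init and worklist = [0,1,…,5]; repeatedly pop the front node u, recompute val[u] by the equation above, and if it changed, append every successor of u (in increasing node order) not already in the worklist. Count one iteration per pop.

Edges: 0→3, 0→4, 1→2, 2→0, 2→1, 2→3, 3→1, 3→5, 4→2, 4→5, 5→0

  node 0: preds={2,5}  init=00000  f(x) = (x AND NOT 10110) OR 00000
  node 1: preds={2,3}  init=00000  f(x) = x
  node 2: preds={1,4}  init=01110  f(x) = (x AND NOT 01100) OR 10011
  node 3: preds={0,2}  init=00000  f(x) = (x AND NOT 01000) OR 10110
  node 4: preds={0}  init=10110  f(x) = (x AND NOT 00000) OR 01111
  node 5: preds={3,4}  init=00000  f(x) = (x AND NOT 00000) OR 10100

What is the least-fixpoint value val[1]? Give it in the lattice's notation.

11111

Iteration log — 11 steps:
  step 1. node 0  ⊔preds=01110  new=01000  old=00000  +wl: 
  step 2. node 1  ⊔preds=01110  new=01110  old=00000  +wl: 
  step 3. node 2  ⊔preds=11110  new=11111  old=01110  +wl: 0,1
  step 4. node 3  ⊔preds=11111  new=10111  old=00000  +wl: 
  step 5. node 4  ⊔preds=01000  new=11111  old=10110  +wl: 2
  step 6. node 5  ⊔preds=11111  new=11111  old=00000  +wl: 
  step 7. node 0  ⊔preds=11111  new=01001  old=01000  +wl: 3,4
  step 8. node 1  ⊔preds=11111  new=11111  old=01110  +wl: 
  step 9. node 2  ⊔preds=11111  new=11111  stable
  step 10. node 3  ⊔preds=11111  new=10111  stable
  step 11. node 4  ⊔preds=01001  new=11111  stable

Least fixpoint reached:
  node 0: 01001
  node 1: 11111
  node 2: 11111
  node 3: 10111
  node 4: 11111
  node 5: 11111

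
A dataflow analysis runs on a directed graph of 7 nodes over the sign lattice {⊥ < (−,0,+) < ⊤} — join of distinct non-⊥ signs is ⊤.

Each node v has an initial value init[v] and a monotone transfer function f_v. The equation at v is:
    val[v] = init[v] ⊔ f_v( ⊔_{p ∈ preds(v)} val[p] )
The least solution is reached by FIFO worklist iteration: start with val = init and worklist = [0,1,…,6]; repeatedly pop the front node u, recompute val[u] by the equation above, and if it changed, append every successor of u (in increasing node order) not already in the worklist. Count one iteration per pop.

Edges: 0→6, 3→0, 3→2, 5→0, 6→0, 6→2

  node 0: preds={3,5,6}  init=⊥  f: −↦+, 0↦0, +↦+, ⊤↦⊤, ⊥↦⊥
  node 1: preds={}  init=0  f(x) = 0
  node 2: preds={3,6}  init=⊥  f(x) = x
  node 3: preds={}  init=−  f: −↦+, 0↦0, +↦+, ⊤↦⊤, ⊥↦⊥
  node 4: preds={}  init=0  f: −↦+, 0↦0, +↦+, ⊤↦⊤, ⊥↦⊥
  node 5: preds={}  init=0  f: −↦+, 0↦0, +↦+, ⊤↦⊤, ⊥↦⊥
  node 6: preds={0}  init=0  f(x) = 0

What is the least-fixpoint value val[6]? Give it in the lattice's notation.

0

Iteration log — 7 steps:
  step 1. node 0  ⊔preds=⊤  new=⊤  old=⊥  +wl: 
  step 2. node 1  ⊔preds=⊥  new=0  stable
  step 3. node 2  ⊔preds=⊤  new=⊤  old=⊥  +wl: 
  step 4. node 3  ⊔preds=⊥  new=−  stable
  step 5. node 4  ⊔preds=⊥  new=0  stable
  step 6. node 5  ⊔preds=⊥  new=0  stable
  step 7. node 6  ⊔preds=⊤  new=0  stable

Least fixpoint reached:
  node 0: ⊤
  node 1: 0
  node 2: ⊤
  node 3: −
  node 4: 0
  node 5: 0
  node 6: 0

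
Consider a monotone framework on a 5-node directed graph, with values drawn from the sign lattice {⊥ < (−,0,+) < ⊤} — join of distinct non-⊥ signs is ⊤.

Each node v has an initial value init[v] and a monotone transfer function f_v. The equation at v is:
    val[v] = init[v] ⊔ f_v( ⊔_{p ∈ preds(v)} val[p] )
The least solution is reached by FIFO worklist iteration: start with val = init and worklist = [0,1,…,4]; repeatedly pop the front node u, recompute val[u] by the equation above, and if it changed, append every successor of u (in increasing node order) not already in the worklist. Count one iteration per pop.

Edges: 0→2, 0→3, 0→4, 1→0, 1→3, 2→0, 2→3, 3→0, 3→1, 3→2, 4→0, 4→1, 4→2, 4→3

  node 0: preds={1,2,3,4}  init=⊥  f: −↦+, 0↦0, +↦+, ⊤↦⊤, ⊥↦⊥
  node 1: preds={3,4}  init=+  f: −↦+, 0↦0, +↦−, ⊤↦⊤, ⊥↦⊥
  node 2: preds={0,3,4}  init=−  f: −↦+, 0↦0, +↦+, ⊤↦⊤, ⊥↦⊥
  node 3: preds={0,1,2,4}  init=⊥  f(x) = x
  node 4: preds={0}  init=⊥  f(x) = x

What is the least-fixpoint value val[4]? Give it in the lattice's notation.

Worklist (10 pops):
  #1 pop 0: in=⊤ → ⊤ (was ⊥); enqueue []
  #2 pop 1: in=⊥ → + (no change)
  #3 pop 2: in=⊤ → ⊤ (was −); enqueue [0]
  #4 pop 3: in=⊤ → ⊤ (was ⊥); enqueue [1,2]
  #5 pop 4: in=⊤ → ⊤ (was ⊥); enqueue [3]
  #6 pop 0: in=⊤ → ⊤ (no change)
  #7 pop 1: in=⊤ → ⊤ (was +); enqueue [0]
  #8 pop 2: in=⊤ → ⊤ (no change)
  #9 pop 3: in=⊤ → ⊤ (no change)
  #10 pop 0: in=⊤ → ⊤ (no change)

Fixpoint:
  val[0] = ⊤
  val[1] = ⊤
  val[2] = ⊤
  val[3] = ⊤
  val[4] = ⊤

⊤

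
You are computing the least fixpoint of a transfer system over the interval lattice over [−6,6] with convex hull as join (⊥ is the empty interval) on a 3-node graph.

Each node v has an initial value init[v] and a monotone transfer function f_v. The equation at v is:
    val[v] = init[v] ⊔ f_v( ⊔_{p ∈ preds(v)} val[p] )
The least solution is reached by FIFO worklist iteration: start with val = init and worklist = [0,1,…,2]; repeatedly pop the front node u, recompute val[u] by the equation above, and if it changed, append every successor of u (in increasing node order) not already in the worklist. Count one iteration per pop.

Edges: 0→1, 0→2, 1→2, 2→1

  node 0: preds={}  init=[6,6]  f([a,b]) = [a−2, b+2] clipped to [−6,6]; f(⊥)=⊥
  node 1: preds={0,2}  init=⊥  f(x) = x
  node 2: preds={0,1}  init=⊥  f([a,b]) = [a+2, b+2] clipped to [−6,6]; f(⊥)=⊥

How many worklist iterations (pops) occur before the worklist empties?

Iteration log — 4 steps:
  step 1. node 0  ⊔preds=⊥  new=[6,6]  stable
  step 2. node 1  ⊔preds=[6,6]  new=[6,6]  old=⊥  +wl: 
  step 3. node 2  ⊔preds=[6,6]  new=[6,6]  old=⊥  +wl: 1
  step 4. node 1  ⊔preds=[6,6]  new=[6,6]  stable

Least fixpoint reached:
  node 0: [6,6]
  node 1: [6,6]
  node 2: [6,6]

4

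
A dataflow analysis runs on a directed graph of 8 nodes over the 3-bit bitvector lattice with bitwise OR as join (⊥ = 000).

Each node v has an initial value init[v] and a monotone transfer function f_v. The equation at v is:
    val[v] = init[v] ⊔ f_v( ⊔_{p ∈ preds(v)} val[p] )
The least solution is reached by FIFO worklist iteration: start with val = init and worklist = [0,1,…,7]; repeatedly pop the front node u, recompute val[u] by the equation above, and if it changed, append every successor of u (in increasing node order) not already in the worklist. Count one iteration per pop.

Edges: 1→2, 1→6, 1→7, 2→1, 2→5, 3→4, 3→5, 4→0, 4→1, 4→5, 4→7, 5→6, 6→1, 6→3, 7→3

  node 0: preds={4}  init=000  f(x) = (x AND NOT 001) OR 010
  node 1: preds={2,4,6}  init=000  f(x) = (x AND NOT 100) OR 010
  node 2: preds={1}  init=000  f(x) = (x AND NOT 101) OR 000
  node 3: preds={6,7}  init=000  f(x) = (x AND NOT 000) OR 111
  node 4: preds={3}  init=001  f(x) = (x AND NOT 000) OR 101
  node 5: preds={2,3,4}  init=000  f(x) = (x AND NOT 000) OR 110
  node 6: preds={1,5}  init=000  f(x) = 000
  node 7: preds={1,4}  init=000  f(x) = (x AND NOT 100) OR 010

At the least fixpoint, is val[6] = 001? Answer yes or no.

no

Trace (11 dequeues):
  [1] u=0 | in 001 | out 010 | prev 000 | push {}
  [2] u=1 | in 001 | out 011 | prev 000 | push {}
  [3] u=2 | in 011 | out 010 | prev 000 | push {1}
  [4] u=3 | in 000 | out 111 | prev 000 | push {}
  [5] u=4 | in 111 | out 111 | prev 001 | push {0}
  [6] u=5 | in 111 | out 111 | prev 000 | push {}
  [7] u=6 | in 111 | out 000 | ==
  [8] u=7 | in 111 | out 011 | prev 000 | push {3}
  [9] u=1 | in 111 | out 011 | ==
  [10] u=0 | in 111 | out 110 | prev 010 | push {}
  [11] u=3 | in 011 | out 111 | ==

Converged values:
  [0] 110
  [1] 011
  [2] 010
  [3] 111
  [4] 111
  [5] 111
  [6] 000
  [7] 011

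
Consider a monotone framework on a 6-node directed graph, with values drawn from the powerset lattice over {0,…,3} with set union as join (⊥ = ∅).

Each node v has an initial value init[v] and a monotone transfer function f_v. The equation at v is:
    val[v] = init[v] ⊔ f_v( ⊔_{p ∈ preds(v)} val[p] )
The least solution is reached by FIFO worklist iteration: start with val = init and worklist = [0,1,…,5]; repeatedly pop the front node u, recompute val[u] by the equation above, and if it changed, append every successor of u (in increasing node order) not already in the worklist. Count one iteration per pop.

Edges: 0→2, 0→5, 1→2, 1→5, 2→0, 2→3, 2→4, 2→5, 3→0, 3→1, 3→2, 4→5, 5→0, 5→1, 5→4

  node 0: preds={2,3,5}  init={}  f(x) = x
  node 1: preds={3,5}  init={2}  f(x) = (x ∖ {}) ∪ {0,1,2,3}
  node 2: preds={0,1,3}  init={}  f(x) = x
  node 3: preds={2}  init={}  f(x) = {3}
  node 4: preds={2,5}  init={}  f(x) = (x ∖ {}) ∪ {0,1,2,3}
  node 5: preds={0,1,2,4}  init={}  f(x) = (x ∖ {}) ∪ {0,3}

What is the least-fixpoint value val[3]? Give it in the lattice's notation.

Trace (11 dequeues):
  [1] u=0 | in {} | out {} | ==
  [2] u=1 | in {} | out {0,1,2,3} | prev {2} | push {}
  [3] u=2 | in {0,1,2,3} | out {0,1,2,3} | prev {} | push {0}
  [4] u=3 | in {0,1,2,3} | out {3} | prev {} | push {1,2}
  [5] u=4 | in {0,1,2,3} | out {0,1,2,3} | prev {} | push {}
  [6] u=5 | in {0,1,2,3} | out {0,1,2,3} | prev {} | push {4}
  [7] u=0 | in {0,1,2,3} | out {0,1,2,3} | prev {} | push {5}
  [8] u=1 | in {0,1,2,3} | out {0,1,2,3} | ==
  [9] u=2 | in {0,1,2,3} | out {0,1,2,3} | ==
  [10] u=4 | in {0,1,2,3} | out {0,1,2,3} | ==
  [11] u=5 | in {0,1,2,3} | out {0,1,2,3} | ==

Converged values:
  [0] {0,1,2,3}
  [1] {0,1,2,3}
  [2] {0,1,2,3}
  [3] {3}
  [4] {0,1,2,3}
  [5] {0,1,2,3}

{3}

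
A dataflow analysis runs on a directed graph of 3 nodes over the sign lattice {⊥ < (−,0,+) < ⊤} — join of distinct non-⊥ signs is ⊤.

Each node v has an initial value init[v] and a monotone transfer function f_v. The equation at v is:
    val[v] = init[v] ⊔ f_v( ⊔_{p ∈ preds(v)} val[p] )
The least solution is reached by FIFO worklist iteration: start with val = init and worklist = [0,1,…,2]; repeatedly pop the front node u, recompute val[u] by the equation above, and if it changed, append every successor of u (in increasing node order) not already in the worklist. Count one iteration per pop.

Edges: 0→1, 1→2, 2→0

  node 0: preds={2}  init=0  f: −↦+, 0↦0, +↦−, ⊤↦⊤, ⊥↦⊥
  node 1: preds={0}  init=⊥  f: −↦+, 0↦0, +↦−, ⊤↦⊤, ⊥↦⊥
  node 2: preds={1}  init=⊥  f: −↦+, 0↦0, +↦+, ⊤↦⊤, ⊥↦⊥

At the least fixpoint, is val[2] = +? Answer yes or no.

Worklist (4 pops):
  #1 pop 0: in=⊥ → 0 (no change)
  #2 pop 1: in=0 → 0 (was ⊥); enqueue []
  #3 pop 2: in=0 → 0 (was ⊥); enqueue [0]
  #4 pop 0: in=0 → 0 (no change)

Fixpoint:
  val[0] = 0
  val[1] = 0
  val[2] = 0

no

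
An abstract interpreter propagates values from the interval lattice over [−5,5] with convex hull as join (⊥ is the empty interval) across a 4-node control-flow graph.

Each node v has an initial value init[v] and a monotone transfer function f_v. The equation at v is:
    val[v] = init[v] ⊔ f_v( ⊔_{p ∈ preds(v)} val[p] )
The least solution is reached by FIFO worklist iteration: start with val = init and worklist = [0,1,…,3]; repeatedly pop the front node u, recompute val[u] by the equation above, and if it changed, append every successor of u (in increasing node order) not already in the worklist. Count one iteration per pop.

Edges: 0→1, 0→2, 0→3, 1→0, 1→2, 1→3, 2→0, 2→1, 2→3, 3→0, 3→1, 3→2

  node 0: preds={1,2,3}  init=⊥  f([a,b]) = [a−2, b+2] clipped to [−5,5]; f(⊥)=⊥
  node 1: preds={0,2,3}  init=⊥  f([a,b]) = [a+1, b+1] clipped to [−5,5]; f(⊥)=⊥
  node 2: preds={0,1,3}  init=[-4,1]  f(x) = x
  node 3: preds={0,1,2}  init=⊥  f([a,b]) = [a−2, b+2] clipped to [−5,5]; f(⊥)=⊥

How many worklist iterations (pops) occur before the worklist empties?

Iteration log — 10 steps:
  step 1. node 0  ⊔preds=[-4,1]  new=[-5,3]  old=⊥  +wl: 
  step 2. node 1  ⊔preds=[-5,3]  new=[-4,4]  old=⊥  +wl: 0
  step 3. node 2  ⊔preds=[-5,4]  new=[-5,4]  old=[-4,1]  +wl: 1
  step 4. node 3  ⊔preds=[-5,4]  new=[-5,5]  old=⊥  +wl: 2
  step 5. node 0  ⊔preds=[-5,5]  new=[-5,5]  old=[-5,3]  +wl: 3
  step 6. node 1  ⊔preds=[-5,5]  new=[-4,5]  old=[-4,4]  +wl: 0
  step 7. node 2  ⊔preds=[-5,5]  new=[-5,5]  old=[-5,4]  +wl: 1
  step 8. node 3  ⊔preds=[-5,5]  new=[-5,5]  stable
  step 9. node 0  ⊔preds=[-5,5]  new=[-5,5]  stable
  step 10. node 1  ⊔preds=[-5,5]  new=[-4,5]  stable

Least fixpoint reached:
  node 0: [-5,5]
  node 1: [-4,5]
  node 2: [-5,5]
  node 3: [-5,5]

10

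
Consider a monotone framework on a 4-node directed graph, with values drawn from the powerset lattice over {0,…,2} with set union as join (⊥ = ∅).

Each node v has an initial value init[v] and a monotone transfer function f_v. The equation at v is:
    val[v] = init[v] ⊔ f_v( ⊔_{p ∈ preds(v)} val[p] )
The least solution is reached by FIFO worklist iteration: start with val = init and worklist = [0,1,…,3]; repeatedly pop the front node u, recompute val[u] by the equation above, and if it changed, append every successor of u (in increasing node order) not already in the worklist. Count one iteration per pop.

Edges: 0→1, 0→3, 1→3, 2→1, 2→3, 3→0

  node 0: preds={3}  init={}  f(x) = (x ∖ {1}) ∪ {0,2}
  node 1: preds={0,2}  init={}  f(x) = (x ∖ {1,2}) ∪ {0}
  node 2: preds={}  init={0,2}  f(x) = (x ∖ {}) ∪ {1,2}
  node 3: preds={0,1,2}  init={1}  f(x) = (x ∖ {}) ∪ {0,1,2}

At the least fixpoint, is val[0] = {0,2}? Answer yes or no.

Worklist (6 pops):
  #1 pop 0: in={1} → {0,2} (was {}); enqueue []
  #2 pop 1: in={0,2} → {0} (was {}); enqueue []
  #3 pop 2: in={} → {0,1,2} (was {0,2}); enqueue [1]
  #4 pop 3: in={0,1,2} → {0,1,2} (was {1}); enqueue [0]
  #5 pop 1: in={0,1,2} → {0} (no change)
  #6 pop 0: in={0,1,2} → {0,2} (no change)

Fixpoint:
  val[0] = {0,2}
  val[1] = {0}
  val[2] = {0,1,2}
  val[3] = {0,1,2}

yes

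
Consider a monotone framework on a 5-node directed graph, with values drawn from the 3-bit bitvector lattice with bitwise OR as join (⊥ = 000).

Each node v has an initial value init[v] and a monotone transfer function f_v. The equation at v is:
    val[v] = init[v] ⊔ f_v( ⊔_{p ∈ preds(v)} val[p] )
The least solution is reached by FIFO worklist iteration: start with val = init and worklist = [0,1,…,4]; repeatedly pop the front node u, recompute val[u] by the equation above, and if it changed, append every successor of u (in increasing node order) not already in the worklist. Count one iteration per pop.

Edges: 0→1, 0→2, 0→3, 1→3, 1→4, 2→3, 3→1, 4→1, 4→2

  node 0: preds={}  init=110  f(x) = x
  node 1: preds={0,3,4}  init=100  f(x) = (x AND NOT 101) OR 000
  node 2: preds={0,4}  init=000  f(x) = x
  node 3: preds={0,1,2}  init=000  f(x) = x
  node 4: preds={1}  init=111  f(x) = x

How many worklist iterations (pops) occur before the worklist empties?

Iteration log — 6 steps:
  step 1. node 0  ⊔preds=000  new=110  stable
  step 2. node 1  ⊔preds=111  new=110  old=100  +wl: 
  step 3. node 2  ⊔preds=111  new=111  old=000  +wl: 
  step 4. node 3  ⊔preds=111  new=111  old=000  +wl: 1
  step 5. node 4  ⊔preds=110  new=111  stable
  step 6. node 1  ⊔preds=111  new=110  stable

Least fixpoint reached:
  node 0: 110
  node 1: 110
  node 2: 111
  node 3: 111
  node 4: 111

6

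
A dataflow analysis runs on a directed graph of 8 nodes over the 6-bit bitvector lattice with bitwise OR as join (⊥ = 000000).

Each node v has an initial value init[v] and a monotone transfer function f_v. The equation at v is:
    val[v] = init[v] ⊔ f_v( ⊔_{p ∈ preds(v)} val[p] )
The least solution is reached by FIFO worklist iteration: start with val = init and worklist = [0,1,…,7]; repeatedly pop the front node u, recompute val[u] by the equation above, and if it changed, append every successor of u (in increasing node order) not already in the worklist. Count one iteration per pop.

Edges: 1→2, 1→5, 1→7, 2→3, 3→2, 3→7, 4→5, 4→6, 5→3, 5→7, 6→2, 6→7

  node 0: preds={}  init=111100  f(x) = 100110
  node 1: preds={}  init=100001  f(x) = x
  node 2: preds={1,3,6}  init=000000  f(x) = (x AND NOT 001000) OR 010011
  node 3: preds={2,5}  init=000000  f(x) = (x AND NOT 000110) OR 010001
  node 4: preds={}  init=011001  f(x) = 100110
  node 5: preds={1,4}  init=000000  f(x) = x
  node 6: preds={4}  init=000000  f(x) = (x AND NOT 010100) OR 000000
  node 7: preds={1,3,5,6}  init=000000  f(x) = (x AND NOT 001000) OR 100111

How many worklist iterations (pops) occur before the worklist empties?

12

Trace (12 dequeues):
  [1] u=0 | in 000000 | out 111110 | prev 111100 | push {}
  [2] u=1 | in 000000 | out 100001 | ==
  [3] u=2 | in 100001 | out 110011 | prev 000000 | push {}
  [4] u=3 | in 110011 | out 110001 | prev 000000 | push {2}
  [5] u=4 | in 000000 | out 111111 | prev 011001 | push {}
  [6] u=5 | in 111111 | out 111111 | prev 000000 | push {3}
  [7] u=6 | in 111111 | out 101011 | prev 000000 | push {}
  [8] u=7 | in 111111 | out 110111 | prev 000000 | push {}
  [9] u=2 | in 111011 | out 110011 | ==
  [10] u=3 | in 111111 | out 111001 | prev 110001 | push {2,7}
  [11] u=2 | in 111011 | out 110011 | ==
  [12] u=7 | in 111111 | out 110111 | ==

Converged values:
  [0] 111110
  [1] 100001
  [2] 110011
  [3] 111001
  [4] 111111
  [5] 111111
  [6] 101011
  [7] 110111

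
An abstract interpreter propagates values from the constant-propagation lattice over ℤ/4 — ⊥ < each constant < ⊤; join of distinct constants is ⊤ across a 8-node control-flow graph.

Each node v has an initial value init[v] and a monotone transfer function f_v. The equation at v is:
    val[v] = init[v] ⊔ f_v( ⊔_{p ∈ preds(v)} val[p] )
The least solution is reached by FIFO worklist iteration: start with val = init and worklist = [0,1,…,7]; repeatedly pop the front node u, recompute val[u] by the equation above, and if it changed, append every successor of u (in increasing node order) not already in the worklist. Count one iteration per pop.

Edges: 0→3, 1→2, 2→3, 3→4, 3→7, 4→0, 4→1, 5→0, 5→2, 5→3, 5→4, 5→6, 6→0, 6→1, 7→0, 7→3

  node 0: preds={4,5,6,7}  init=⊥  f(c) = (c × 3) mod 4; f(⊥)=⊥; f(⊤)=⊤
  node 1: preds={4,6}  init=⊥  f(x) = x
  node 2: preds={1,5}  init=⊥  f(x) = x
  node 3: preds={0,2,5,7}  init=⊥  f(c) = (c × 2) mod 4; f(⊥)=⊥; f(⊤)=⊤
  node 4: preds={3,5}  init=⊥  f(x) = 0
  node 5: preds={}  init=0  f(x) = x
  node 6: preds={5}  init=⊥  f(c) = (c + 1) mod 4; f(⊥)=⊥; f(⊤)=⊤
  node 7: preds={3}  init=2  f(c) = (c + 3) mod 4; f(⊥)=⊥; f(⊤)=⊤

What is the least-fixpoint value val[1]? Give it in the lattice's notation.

Trace (13 dequeues):
  [1] u=0 | in ⊤ | out ⊤ | prev ⊥ | push {}
  [2] u=1 | in ⊥ | out ⊥ | ==
  [3] u=2 | in 0 | out 0 | prev ⊥ | push {}
  [4] u=3 | in ⊤ | out ⊤ | prev ⊥ | push {}
  [5] u=4 | in ⊤ | out 0 | prev ⊥ | push {0,1}
  [6] u=5 | in ⊥ | out 0 | ==
  [7] u=6 | in 0 | out 1 | prev ⊥ | push {}
  [8] u=7 | in ⊤ | out ⊤ | prev 2 | push {3}
  [9] u=0 | in ⊤ | out ⊤ | ==
  [10] u=1 | in ⊤ | out ⊤ | prev ⊥ | push {2}
  [11] u=3 | in ⊤ | out ⊤ | ==
  [12] u=2 | in ⊤ | out ⊤ | prev 0 | push {3}
  [13] u=3 | in ⊤ | out ⊤ | ==

Converged values:
  [0] ⊤
  [1] ⊤
  [2] ⊤
  [3] ⊤
  [4] 0
  [5] 0
  [6] 1
  [7] ⊤

⊤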